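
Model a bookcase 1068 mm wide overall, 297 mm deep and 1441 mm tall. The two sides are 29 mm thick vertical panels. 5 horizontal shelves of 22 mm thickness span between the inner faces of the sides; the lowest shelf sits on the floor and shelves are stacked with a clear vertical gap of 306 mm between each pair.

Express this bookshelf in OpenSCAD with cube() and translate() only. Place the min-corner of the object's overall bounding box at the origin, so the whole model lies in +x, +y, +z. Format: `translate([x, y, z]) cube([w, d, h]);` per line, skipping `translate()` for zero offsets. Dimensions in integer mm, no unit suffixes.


cube([29, 297, 1441]);
translate([1039, 0, 0]) cube([29, 297, 1441]);
translate([29, 0, 0]) cube([1010, 297, 22]);
translate([29, 0, 328]) cube([1010, 297, 22]);
translate([29, 0, 656]) cube([1010, 297, 22]);
translate([29, 0, 984]) cube([1010, 297, 22]);
translate([29, 0, 1312]) cube([1010, 297, 22]);


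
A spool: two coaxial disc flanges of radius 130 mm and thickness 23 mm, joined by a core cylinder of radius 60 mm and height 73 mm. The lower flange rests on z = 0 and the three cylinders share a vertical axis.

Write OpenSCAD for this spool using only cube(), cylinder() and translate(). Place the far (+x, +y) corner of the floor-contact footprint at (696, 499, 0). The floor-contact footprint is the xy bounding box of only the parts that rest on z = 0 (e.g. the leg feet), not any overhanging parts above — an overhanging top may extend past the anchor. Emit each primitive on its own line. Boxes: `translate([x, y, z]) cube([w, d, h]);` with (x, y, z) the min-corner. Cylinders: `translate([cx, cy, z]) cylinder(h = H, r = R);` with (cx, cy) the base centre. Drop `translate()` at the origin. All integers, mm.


translate([566, 369, 0]) cylinder(h = 23, r = 130);
translate([566, 369, 23]) cylinder(h = 73, r = 60);
translate([566, 369, 96]) cylinder(h = 23, r = 130);


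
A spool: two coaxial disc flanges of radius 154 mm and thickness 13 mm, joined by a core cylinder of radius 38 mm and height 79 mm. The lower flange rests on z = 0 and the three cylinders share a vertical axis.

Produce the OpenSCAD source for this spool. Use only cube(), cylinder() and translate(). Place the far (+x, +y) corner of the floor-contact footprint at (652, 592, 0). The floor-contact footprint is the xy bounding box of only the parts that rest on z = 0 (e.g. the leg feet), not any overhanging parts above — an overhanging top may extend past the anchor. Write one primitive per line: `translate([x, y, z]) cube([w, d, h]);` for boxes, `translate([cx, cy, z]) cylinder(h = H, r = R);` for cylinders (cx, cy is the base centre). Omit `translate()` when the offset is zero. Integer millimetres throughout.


translate([498, 438, 0]) cylinder(h = 13, r = 154);
translate([498, 438, 13]) cylinder(h = 79, r = 38);
translate([498, 438, 92]) cylinder(h = 13, r = 154);


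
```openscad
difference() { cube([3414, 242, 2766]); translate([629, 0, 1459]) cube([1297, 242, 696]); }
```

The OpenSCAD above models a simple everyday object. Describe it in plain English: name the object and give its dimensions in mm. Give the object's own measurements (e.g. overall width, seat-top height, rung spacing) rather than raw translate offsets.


A wall 3414 mm long (x), 242 mm thick (y), 2766 mm tall, with a rectangular window opening cut through it. The opening is 1297 mm wide and 696 mm tall; its sill is at z = 1459 mm and its near (−x) edge is 629 mm from the wall's −x end. The opening passes through the full wall thickness.


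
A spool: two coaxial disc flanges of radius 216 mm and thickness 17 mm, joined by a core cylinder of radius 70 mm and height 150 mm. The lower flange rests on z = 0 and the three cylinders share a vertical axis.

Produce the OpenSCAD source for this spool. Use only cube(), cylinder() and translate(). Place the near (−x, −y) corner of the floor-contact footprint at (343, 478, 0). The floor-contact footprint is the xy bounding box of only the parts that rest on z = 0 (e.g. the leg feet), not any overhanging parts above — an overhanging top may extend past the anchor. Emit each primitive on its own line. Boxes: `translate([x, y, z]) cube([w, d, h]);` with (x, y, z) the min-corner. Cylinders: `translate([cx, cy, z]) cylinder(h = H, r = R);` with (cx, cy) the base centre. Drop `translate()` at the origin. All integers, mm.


translate([559, 694, 0]) cylinder(h = 17, r = 216);
translate([559, 694, 17]) cylinder(h = 150, r = 70);
translate([559, 694, 167]) cylinder(h = 17, r = 216);


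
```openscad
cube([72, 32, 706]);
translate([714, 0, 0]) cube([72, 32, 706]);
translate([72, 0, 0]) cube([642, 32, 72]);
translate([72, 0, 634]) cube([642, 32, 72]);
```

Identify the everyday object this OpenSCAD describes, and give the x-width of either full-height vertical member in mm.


A picture frame. The border width is 72 mm.

Four thin pieces enclosing a rectangular opening — a picture frame. The two full-height stiles are 706 mm tall; the top rail sits at z = 634 and is 72 mm tall, so the border above the opening is 706 − 634 = 72 mm, matching the stile x-width.


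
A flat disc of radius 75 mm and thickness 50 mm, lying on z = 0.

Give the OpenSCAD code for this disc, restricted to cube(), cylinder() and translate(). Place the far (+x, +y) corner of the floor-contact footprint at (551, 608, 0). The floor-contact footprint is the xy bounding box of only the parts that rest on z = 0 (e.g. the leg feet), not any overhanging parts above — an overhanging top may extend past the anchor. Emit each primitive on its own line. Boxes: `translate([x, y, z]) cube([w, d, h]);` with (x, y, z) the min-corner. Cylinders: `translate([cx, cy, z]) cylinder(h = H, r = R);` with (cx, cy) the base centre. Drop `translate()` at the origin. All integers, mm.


translate([476, 533, 0]) cylinder(h = 50, r = 75);


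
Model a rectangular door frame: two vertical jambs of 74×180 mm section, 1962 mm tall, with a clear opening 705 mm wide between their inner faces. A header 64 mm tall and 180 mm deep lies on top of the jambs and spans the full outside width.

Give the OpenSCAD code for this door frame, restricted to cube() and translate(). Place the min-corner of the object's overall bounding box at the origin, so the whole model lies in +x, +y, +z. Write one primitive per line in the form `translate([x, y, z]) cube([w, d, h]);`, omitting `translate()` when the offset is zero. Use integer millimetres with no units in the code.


cube([74, 180, 1962]);
translate([779, 0, 0]) cube([74, 180, 1962]);
translate([0, 0, 1962]) cube([853, 180, 64]);


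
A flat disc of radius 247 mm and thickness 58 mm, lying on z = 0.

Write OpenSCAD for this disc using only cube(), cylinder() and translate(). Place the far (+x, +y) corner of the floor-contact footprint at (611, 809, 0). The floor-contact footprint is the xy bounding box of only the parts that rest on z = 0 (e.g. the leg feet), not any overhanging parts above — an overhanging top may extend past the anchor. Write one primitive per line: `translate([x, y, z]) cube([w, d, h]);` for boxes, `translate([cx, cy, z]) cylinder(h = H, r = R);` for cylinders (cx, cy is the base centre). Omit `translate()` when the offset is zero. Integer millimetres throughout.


translate([364, 562, 0]) cylinder(h = 58, r = 247);


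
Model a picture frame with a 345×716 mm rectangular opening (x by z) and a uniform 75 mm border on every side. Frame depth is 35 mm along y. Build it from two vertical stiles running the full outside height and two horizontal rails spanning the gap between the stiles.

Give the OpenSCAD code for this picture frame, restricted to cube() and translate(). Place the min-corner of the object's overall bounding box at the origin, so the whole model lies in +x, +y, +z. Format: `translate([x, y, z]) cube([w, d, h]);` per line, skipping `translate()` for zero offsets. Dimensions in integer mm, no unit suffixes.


cube([75, 35, 866]);
translate([420, 0, 0]) cube([75, 35, 866]);
translate([75, 0, 0]) cube([345, 35, 75]);
translate([75, 0, 791]) cube([345, 35, 75]);


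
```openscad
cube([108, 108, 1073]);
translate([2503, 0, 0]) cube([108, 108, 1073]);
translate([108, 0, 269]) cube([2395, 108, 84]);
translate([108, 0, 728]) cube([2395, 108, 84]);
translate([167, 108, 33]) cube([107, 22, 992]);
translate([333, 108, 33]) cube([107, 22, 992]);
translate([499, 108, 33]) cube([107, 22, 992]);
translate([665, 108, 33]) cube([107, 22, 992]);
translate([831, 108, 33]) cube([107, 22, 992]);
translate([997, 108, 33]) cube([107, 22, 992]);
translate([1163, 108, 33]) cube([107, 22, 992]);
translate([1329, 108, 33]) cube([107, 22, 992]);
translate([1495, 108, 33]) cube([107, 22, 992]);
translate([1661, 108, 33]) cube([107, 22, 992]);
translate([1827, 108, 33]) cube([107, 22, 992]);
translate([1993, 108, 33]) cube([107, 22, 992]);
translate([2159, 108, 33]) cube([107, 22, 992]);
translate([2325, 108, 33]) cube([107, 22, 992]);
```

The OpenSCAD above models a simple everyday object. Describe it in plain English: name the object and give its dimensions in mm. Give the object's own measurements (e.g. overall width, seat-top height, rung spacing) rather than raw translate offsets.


A fence section. Two 108×108 mm posts, 1073 mm tall, stand on the floor with a clear span of 2395 mm between their inner faces. Two horizontal rails of 108×84 mm section span the gap between the posts with their undersides at z = 269 mm and z = 728 mm, flush with the posts' −y face. 14 pickets, each 107 mm wide, 22 mm thick and 992 mm tall, are fixed to the +y face of the rails with their bottoms at z = 33 mm, spaced across the span with a 59 mm gap after the −x post and between neighbouring pickets, with 71 mm left before the +x post.


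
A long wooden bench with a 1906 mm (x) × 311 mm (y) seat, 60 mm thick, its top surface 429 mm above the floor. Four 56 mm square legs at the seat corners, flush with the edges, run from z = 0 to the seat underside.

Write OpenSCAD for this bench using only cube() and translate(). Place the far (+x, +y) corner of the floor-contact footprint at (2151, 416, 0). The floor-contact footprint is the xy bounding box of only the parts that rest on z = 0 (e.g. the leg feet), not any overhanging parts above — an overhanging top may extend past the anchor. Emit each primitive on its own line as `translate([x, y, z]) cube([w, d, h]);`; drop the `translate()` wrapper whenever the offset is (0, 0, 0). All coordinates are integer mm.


translate([245, 105, 369]) cube([1906, 311, 60]);
translate([245, 105, 0]) cube([56, 56, 369]);
translate([245, 360, 0]) cube([56, 56, 369]);
translate([2095, 105, 0]) cube([56, 56, 369]);
translate([2095, 360, 0]) cube([56, 56, 369]);


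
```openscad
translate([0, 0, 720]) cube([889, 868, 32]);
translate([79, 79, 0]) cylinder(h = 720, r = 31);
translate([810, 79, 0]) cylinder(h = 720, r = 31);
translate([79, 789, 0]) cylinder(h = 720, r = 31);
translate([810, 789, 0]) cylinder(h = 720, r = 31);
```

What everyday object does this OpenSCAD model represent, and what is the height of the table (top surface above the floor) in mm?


A table. The table height is 752 mm.

A 889×868×32 slab sits at z = 720 on four Ø62 mm round legs — a table. The top surface is at 720 + 32 = 752 mm.


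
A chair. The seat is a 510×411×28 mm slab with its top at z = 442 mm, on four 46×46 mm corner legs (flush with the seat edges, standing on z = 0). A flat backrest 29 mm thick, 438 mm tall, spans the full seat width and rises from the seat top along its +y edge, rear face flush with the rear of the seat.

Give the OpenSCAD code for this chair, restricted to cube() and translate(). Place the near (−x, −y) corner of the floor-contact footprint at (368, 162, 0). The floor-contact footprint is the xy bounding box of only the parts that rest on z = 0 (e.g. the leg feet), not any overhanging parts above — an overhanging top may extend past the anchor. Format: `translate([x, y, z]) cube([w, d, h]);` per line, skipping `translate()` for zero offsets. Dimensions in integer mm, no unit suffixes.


translate([368, 162, 414]) cube([510, 411, 28]);
translate([368, 162, 0]) cube([46, 46, 414]);
translate([832, 162, 0]) cube([46, 46, 414]);
translate([368, 527, 0]) cube([46, 46, 414]);
translate([832, 527, 0]) cube([46, 46, 414]);
translate([368, 544, 442]) cube([510, 29, 438]);


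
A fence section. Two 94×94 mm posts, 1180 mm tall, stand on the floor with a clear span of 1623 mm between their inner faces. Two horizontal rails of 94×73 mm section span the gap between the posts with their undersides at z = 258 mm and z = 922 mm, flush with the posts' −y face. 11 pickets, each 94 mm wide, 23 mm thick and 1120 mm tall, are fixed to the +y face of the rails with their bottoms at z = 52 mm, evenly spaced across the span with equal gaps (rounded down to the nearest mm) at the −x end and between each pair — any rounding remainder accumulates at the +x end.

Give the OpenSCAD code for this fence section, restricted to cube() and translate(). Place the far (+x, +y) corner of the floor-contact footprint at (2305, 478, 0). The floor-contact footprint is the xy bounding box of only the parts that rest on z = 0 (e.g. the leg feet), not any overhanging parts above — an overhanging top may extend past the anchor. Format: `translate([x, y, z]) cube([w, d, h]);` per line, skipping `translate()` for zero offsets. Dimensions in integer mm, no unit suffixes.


translate([494, 384, 0]) cube([94, 94, 1180]);
translate([2211, 384, 0]) cube([94, 94, 1180]);
translate([588, 384, 258]) cube([1623, 94, 73]);
translate([588, 384, 922]) cube([1623, 94, 73]);
translate([637, 478, 52]) cube([94, 23, 1120]);
translate([780, 478, 52]) cube([94, 23, 1120]);
translate([923, 478, 52]) cube([94, 23, 1120]);
translate([1066, 478, 52]) cube([94, 23, 1120]);
translate([1209, 478, 52]) cube([94, 23, 1120]);
translate([1352, 478, 52]) cube([94, 23, 1120]);
translate([1495, 478, 52]) cube([94, 23, 1120]);
translate([1638, 478, 52]) cube([94, 23, 1120]);
translate([1781, 478, 52]) cube([94, 23, 1120]);
translate([1924, 478, 52]) cube([94, 23, 1120]);
translate([2067, 478, 52]) cube([94, 23, 1120]);


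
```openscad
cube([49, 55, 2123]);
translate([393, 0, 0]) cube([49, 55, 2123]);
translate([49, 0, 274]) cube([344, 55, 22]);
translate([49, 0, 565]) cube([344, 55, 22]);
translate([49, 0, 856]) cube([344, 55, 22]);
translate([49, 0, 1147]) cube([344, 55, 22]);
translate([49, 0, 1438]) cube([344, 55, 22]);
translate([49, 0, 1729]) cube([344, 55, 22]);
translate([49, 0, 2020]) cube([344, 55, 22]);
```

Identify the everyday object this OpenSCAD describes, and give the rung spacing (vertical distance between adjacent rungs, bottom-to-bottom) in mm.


A ladder. The rung spacing is 291 mm.

Two tall 49×55 posts with 7 short bars between them — a ladder. Adjacent rungs sit at z = 274 and z = 565, so the spacing is 565 − 274 = 291 mm.


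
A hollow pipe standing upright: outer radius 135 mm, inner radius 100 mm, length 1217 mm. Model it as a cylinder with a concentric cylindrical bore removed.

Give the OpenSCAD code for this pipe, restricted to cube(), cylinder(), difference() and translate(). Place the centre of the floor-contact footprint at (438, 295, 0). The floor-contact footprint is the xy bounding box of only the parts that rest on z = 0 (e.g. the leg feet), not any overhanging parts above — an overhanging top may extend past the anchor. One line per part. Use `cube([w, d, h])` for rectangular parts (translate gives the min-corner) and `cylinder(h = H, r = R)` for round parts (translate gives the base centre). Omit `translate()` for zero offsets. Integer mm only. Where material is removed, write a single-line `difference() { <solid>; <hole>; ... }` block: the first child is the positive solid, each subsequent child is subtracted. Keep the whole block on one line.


difference() { translate([438, 295, 0]) cylinder(h = 1217, r = 135); translate([438, 295, 0]) cylinder(h = 1217, r = 100); }


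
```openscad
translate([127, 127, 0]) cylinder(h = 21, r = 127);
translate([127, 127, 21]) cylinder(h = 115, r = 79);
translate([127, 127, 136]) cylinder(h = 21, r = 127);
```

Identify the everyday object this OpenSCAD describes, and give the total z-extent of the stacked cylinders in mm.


A spool. The overall height is 157 mm.

Three coaxial cylinders, large–small–large — a spool. Two 21 mm flanges and a 115 mm core give 21 + 115 + 21 = 157 mm.


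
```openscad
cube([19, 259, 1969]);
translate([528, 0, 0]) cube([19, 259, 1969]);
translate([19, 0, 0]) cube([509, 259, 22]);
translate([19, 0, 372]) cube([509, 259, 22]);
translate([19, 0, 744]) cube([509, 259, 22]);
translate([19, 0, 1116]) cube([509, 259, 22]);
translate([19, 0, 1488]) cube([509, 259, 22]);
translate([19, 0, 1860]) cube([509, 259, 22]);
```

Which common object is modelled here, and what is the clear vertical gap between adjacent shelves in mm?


A bookshelf. The clear shelf gap is 350 mm.

Two tall side panels with 6 horizontal boards between them — a bookshelf. The first two shelf undersides are at z = 0 and z = 372; with shelf thickness 22, the clear gap is 372 − 0 − 22 = 350 mm.


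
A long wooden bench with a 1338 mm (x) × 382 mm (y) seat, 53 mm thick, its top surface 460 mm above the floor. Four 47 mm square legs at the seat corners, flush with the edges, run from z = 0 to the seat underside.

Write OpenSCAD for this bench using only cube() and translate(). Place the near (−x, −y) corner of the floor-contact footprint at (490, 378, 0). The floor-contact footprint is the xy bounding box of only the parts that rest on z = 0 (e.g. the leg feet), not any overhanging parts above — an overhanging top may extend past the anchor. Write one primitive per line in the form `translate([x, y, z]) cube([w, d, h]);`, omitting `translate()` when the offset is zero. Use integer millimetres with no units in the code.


// leg_h = 460 − 53 = 407
translate([490, 378, 407]) cube([1338, 382, 53]);
translate([490, 378, 0]) cube([47, 47, 407]);
translate([490, 713, 0]) cube([47, 47, 407]);
translate([1781, 378, 0]) cube([47, 47, 407]);
translate([1781, 713, 0]) cube([47, 47, 407]);


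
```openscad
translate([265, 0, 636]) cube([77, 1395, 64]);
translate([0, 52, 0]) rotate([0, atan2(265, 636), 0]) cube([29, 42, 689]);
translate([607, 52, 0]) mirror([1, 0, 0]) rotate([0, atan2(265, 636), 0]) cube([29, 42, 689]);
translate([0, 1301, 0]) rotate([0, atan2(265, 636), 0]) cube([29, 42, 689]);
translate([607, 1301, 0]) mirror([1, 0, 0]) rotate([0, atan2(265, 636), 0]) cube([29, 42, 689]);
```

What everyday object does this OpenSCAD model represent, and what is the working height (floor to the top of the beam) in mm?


A sawhorse. The overall height is 700 mm.

A beam across two mirrored pairs of raked legs — a sawhorse. The beam's underside is at z = 636 (matching the legs' vertical rise in atan2(265, 636)) and the beam is 64 mm tall, so its top is at 636 + 64 = 700 mm. The raked legs top out at the beam's underside, so that is the highest point.


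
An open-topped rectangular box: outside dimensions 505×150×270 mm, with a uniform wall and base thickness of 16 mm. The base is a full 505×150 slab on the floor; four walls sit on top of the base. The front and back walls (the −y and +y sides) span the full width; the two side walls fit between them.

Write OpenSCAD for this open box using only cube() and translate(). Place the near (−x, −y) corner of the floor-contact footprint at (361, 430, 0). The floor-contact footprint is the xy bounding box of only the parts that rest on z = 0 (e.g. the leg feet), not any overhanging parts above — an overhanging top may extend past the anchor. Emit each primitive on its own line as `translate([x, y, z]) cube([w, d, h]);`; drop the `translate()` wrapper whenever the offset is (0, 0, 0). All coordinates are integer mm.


translate([361, 430, 0]) cube([505, 150, 16]);
translate([361, 430, 16]) cube([505, 16, 254]);
translate([361, 564, 16]) cube([505, 16, 254]);
translate([361, 446, 16]) cube([16, 118, 254]);
translate([850, 446, 16]) cube([16, 118, 254]);


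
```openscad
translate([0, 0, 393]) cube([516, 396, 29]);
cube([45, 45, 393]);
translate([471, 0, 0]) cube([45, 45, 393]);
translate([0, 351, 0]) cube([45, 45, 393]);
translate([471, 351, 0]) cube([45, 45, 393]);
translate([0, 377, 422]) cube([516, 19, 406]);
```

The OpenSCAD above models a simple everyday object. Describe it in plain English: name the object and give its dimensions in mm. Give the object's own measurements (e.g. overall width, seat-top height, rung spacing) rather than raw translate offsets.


A chair. The seat is a 516×396×29 mm slab with its top at z = 422 mm, on four 45×45 mm corner legs (flush with the seat edges, standing on z = 0). A flat backrest 19 mm thick, 406 mm tall, spans the full seat width and rises from the seat top along its +y edge, rear face flush with the rear of the seat.


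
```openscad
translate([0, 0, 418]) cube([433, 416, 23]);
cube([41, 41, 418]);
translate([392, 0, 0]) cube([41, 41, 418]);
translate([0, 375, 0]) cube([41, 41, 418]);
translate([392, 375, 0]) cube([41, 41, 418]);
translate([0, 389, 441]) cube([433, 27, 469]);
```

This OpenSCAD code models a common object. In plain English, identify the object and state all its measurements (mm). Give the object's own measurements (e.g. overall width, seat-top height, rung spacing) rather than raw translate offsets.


A chair. The seat is a 433×416×23 mm slab with its top at z = 441 mm, on four 41×41 mm corner legs (flush with the seat edges, standing on z = 0). A flat backrest 27 mm thick, 469 mm tall, spans the full seat width and rises from the seat top along its +y edge, rear face flush with the rear of the seat.


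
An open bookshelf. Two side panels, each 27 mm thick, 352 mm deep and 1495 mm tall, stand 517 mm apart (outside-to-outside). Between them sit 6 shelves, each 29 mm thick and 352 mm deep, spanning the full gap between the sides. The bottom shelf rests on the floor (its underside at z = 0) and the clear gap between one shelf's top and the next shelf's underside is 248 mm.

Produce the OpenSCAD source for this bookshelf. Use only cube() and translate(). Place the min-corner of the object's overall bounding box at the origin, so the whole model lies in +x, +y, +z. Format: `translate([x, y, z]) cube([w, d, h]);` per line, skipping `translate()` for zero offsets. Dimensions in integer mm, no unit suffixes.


cube([27, 352, 1495]);
translate([490, 0, 0]) cube([27, 352, 1495]);
translate([27, 0, 0]) cube([463, 352, 29]);
translate([27, 0, 277]) cube([463, 352, 29]);
translate([27, 0, 554]) cube([463, 352, 29]);
translate([27, 0, 831]) cube([463, 352, 29]);
translate([27, 0, 1108]) cube([463, 352, 29]);
translate([27, 0, 1385]) cube([463, 352, 29]);


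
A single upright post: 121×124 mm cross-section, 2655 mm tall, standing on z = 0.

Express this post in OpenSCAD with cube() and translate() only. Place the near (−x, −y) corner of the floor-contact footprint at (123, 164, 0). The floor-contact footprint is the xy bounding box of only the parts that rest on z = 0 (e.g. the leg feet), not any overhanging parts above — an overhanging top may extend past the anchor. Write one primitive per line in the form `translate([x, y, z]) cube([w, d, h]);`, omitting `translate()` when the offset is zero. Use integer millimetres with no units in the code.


translate([123, 164, 0]) cube([121, 124, 2655]);


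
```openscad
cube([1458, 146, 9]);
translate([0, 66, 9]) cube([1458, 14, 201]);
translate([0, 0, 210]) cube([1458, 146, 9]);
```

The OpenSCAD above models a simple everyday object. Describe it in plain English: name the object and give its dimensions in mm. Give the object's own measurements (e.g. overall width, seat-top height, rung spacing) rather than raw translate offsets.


An I-beam lying along x, 1458 mm long. Overall section height 219 mm. Two flanges 146 mm wide (y) and 9 mm thick, one on the floor and one at the top; a web 14 mm thick runs between them, centred on the flange width.


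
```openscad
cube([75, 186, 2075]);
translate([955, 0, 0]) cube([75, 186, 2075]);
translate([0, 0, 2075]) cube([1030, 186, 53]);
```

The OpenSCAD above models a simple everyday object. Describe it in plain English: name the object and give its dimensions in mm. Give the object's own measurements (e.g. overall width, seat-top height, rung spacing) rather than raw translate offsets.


A door frame. The clear opening is 880 mm wide and 2075 mm high. Two 75 mm wide jambs, 186 mm deep, stand either side of the opening from the floor to the top of the opening. A 53 mm thick head sits across the top of both jambs, spanning the full outside width of the frame.


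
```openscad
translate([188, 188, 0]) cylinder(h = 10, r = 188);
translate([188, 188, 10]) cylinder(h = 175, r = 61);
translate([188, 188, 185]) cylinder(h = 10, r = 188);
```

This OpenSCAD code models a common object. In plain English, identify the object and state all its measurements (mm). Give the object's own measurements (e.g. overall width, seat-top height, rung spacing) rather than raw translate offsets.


A spool: two coaxial disc flanges of radius 188 mm and thickness 10 mm, joined by a core cylinder of radius 61 mm and height 175 mm. The lower flange rests on z = 0 and the three cylinders share a vertical axis.


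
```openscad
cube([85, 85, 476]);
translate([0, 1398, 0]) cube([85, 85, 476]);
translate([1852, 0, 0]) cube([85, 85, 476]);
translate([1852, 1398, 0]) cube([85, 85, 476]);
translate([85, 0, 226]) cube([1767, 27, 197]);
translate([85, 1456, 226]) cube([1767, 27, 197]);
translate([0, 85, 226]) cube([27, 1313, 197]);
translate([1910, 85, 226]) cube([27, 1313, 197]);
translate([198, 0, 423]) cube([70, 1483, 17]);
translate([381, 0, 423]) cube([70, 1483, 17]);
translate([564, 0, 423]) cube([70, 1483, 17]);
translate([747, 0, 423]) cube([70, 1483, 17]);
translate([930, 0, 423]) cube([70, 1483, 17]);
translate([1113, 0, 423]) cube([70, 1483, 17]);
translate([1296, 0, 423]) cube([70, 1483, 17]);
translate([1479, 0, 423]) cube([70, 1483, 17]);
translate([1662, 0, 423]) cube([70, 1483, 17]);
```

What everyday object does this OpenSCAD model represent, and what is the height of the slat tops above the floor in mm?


A bed frame. The slat-top height is 440 mm.

Four posts, four rails, and a row of slats — a bed frame. Slats sit on the rails at z = 226 + 197 = 423; with slat thickness 17, the top is 440 mm.


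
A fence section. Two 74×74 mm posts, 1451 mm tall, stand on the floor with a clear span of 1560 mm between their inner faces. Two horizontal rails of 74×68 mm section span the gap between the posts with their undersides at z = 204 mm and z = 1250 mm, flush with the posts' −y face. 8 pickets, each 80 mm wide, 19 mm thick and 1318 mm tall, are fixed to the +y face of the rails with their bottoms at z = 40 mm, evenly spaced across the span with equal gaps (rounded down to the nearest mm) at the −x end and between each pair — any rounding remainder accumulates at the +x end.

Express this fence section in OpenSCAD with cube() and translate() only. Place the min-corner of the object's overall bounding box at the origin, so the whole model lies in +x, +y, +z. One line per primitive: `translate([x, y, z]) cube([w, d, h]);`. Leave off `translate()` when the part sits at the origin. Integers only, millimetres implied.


cube([74, 74, 1451]);
translate([1634, 0, 0]) cube([74, 74, 1451]);
translate([74, 0, 204]) cube([1560, 74, 68]);
translate([74, 0, 1250]) cube([1560, 74, 68]);
translate([176, 74, 40]) cube([80, 19, 1318]);
translate([358, 74, 40]) cube([80, 19, 1318]);
translate([540, 74, 40]) cube([80, 19, 1318]);
translate([722, 74, 40]) cube([80, 19, 1318]);
translate([904, 74, 40]) cube([80, 19, 1318]);
translate([1086, 74, 40]) cube([80, 19, 1318]);
translate([1268, 74, 40]) cube([80, 19, 1318]);
translate([1450, 74, 40]) cube([80, 19, 1318]);


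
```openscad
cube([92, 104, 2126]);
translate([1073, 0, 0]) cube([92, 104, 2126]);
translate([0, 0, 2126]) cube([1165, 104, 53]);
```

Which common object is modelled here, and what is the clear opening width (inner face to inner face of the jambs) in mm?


A door frame. The clear opening width is 981 mm.

Two 2126 mm tall posts with a header on top — a door frame. The left jamb is 92 mm wide at x = 0; the right jamb starts at x = 1073. The clear opening is 1073 − 92 = 981 mm.


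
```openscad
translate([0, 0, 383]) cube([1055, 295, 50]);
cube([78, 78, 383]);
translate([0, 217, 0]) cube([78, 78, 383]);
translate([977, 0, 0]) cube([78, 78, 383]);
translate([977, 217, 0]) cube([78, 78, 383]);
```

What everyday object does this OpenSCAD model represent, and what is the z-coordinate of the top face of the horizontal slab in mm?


A bench. The seat-top height is 433 mm.

A long slab on four corner posts — a bench. The slab sits at z = 383 with thickness 50, so the top is 383 + 50 = 433 mm.


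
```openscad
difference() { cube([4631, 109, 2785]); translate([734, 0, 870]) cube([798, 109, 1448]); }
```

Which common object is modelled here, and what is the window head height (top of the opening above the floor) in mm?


A wall with a window opening. The window head height is 2318 mm.

A wall with a rectangular opening subtracted — a window. Sill at z = 870, opening 1448 mm tall, so the head is at 870 + 1448 = 2318 mm.


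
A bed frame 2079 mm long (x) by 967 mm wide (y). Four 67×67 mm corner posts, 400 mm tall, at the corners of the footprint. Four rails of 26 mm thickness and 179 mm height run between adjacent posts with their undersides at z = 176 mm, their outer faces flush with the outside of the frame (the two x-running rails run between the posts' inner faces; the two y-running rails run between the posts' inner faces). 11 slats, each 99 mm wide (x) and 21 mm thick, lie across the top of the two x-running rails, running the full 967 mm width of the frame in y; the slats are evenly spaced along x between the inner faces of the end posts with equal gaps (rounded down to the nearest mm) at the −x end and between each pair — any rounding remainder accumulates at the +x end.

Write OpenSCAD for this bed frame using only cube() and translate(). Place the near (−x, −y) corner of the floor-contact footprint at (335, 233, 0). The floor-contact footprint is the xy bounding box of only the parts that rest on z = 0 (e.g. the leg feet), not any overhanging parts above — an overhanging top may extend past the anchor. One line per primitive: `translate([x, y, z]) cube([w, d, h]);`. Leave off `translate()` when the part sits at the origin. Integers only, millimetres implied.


translate([335, 233, 0]) cube([67, 67, 400]);
translate([335, 1133, 0]) cube([67, 67, 400]);
translate([2347, 233, 0]) cube([67, 67, 400]);
translate([2347, 1133, 0]) cube([67, 67, 400]);
translate([402, 233, 176]) cube([1945, 26, 179]);
translate([402, 1174, 176]) cube([1945, 26, 179]);
translate([335, 300, 176]) cube([26, 833, 179]);
translate([2388, 300, 176]) cube([26, 833, 179]);
translate([473, 233, 355]) cube([99, 967, 21]);
translate([643, 233, 355]) cube([99, 967, 21]);
translate([813, 233, 355]) cube([99, 967, 21]);
translate([983, 233, 355]) cube([99, 967, 21]);
translate([1153, 233, 355]) cube([99, 967, 21]);
translate([1323, 233, 355]) cube([99, 967, 21]);
translate([1493, 233, 355]) cube([99, 967, 21]);
translate([1663, 233, 355]) cube([99, 967, 21]);
translate([1833, 233, 355]) cube([99, 967, 21]);
translate([2003, 233, 355]) cube([99, 967, 21]);
translate([2173, 233, 355]) cube([99, 967, 21]);


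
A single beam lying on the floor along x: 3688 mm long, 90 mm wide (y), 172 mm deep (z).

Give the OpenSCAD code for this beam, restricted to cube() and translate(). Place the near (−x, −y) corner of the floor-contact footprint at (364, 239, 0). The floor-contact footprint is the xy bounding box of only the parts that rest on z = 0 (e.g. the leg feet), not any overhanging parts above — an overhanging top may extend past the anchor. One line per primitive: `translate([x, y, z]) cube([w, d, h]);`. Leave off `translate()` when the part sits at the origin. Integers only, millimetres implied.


translate([364, 239, 0]) cube([3688, 90, 172]);


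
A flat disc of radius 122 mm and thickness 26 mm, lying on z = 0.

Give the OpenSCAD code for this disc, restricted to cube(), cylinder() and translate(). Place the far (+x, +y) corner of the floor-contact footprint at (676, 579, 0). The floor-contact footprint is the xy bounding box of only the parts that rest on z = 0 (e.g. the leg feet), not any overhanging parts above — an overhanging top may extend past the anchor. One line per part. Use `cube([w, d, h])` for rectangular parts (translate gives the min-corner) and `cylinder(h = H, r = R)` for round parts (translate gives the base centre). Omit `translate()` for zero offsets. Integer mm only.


translate([554, 457, 0]) cylinder(h = 26, r = 122);


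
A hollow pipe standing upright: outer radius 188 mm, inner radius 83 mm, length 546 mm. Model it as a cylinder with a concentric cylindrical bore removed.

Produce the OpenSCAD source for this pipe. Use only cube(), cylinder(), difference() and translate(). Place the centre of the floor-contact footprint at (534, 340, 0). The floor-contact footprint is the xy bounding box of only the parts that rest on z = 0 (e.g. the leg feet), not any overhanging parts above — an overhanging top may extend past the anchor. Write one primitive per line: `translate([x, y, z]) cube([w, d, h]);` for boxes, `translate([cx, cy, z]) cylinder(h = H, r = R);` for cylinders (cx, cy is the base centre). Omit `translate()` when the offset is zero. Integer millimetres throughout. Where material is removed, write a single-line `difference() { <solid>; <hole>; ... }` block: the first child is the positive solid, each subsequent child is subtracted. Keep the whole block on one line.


difference() { translate([534, 340, 0]) cylinder(h = 546, r = 188); translate([534, 340, 0]) cylinder(h = 546, r = 83); }


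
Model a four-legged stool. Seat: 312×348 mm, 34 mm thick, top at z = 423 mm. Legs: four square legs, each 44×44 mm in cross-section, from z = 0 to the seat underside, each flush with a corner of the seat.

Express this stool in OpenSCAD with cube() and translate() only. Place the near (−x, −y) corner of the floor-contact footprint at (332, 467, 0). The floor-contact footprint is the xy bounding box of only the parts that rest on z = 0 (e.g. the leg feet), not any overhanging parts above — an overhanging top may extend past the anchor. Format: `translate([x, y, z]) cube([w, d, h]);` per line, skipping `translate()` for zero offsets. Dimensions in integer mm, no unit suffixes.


// leg_h = 423 - 34 = 389
translate([332, 467, 389]) cube([312, 348, 34]);
translate([332, 467, 0]) cube([44, 44, 389]);
translate([600, 467, 0]) cube([44, 44, 389]);
translate([332, 771, 0]) cube([44, 44, 389]);
translate([600, 771, 0]) cube([44, 44, 389]);


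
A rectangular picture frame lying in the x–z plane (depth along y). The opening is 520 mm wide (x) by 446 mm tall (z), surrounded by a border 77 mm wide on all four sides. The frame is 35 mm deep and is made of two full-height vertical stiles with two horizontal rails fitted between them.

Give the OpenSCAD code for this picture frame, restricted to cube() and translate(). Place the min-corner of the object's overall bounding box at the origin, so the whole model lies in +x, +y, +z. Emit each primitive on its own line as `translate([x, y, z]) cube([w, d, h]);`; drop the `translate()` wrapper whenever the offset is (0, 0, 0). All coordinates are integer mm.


cube([77, 35, 600]);
translate([597, 0, 0]) cube([77, 35, 600]);
translate([77, 0, 0]) cube([520, 35, 77]);
translate([77, 0, 523]) cube([520, 35, 77]);


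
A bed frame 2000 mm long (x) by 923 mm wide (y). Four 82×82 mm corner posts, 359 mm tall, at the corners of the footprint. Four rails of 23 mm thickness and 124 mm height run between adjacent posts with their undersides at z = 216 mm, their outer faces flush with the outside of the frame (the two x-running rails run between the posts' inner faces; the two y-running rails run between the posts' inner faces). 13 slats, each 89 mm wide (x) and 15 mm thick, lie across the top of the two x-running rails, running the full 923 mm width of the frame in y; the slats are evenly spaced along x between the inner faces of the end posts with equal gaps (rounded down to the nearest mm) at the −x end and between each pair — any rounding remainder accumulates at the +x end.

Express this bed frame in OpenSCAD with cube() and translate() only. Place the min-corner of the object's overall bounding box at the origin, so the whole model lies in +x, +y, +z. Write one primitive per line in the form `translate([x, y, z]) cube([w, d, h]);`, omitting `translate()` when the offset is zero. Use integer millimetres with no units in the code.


cube([82, 82, 359]);
translate([0, 841, 0]) cube([82, 82, 359]);
translate([1918, 0, 0]) cube([82, 82, 359]);
translate([1918, 841, 0]) cube([82, 82, 359]);
translate([82, 0, 216]) cube([1836, 23, 124]);
translate([82, 900, 216]) cube([1836, 23, 124]);
translate([0, 82, 216]) cube([23, 759, 124]);
translate([1977, 82, 216]) cube([23, 759, 124]);
translate([130, 0, 340]) cube([89, 923, 15]);
translate([267, 0, 340]) cube([89, 923, 15]);
translate([404, 0, 340]) cube([89, 923, 15]);
translate([541, 0, 340]) cube([89, 923, 15]);
translate([678, 0, 340]) cube([89, 923, 15]);
translate([815, 0, 340]) cube([89, 923, 15]);
translate([952, 0, 340]) cube([89, 923, 15]);
translate([1089, 0, 340]) cube([89, 923, 15]);
translate([1226, 0, 340]) cube([89, 923, 15]);
translate([1363, 0, 340]) cube([89, 923, 15]);
translate([1500, 0, 340]) cube([89, 923, 15]);
translate([1637, 0, 340]) cube([89, 923, 15]);
translate([1774, 0, 340]) cube([89, 923, 15]);


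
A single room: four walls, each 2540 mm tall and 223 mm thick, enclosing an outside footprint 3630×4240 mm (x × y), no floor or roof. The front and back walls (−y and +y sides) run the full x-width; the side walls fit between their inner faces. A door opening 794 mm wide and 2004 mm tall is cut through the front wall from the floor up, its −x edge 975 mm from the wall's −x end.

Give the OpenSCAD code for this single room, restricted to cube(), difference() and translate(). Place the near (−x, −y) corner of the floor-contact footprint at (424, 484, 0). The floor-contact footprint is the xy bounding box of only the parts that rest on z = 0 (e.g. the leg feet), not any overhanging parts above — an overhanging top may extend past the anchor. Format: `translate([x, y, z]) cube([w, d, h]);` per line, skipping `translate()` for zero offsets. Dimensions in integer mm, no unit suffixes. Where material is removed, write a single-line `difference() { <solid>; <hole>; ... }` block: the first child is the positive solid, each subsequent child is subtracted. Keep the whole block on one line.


difference() { translate([424, 484, 0]) cube([3630, 223, 2540]); translate([1399, 484, 0]) cube([794, 223, 2004]); }
translate([424, 4501, 0]) cube([3630, 223, 2540]);
translate([424, 707, 0]) cube([223, 3794, 2540]);
translate([3831, 707, 0]) cube([223, 3794, 2540]);


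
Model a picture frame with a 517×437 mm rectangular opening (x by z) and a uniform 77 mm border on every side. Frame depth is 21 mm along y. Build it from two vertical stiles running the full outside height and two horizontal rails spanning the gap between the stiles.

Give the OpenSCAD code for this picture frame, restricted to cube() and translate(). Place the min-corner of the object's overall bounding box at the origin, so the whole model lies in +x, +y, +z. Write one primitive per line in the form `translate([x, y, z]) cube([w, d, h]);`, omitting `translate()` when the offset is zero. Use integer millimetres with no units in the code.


cube([77, 21, 591]);
translate([594, 0, 0]) cube([77, 21, 591]);
translate([77, 0, 0]) cube([517, 21, 77]);
translate([77, 0, 514]) cube([517, 21, 77]);


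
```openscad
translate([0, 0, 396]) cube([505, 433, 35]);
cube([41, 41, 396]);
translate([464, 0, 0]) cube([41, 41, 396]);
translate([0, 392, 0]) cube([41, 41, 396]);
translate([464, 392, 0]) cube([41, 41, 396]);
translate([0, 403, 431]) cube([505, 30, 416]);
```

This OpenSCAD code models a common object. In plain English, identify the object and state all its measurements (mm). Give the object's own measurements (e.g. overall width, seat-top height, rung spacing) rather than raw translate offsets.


A chair. The seat is a 505×433×35 mm slab with its top at z = 431 mm, on four 41×41 mm corner legs (flush with the seat edges, standing on z = 0). A flat backrest 30 mm thick, 416 mm tall, spans the full seat width and rises from the seat top along its +y edge, rear face flush with the rear of the seat.
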